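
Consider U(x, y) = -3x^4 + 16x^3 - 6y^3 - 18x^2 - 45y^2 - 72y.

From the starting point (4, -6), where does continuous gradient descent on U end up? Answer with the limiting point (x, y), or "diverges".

diverges

U is separable, so gradient descent decouples: x follows -∂U/∂x, y follows -∂U/∂y.
∂U/∂x = -12x(x - 3)(x - 1); at x=4 this is -144, so x increases.
∂U/∂y = -18(y + 1)(y + 4); at y=-6 this is -180, so y increases.
The x-coordinate has no critical point in that direction and runs off to infinity.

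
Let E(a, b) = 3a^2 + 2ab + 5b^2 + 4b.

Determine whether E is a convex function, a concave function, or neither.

convex

E is quadratic, so its Hessian is the constant matrix H = [[6, 2], [2, 10]].
det(H) = 56, tr(H) = 16.
det(H) > 0 and tr(H) > 0, so H is positive definite everywhere: convex.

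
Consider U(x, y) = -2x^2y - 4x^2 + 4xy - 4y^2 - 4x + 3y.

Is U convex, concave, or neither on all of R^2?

The term -2x^2y is cubic, so the Hessian is not constant.
∂²U/∂x² = -4y - 8, which takes both signs as y varies (negative for sufficiently large y). A diagonal entry of the Hessian changing sign means the Hessian is neither positive- nor negative-semidefinite on all of R^2.

neither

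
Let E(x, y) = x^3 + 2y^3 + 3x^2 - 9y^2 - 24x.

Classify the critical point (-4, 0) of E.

The mixed partial ∂²E/∂x∂y is 0, so the Hessian at any point is diag(E_xx, E_yy) = diag(6(x + 1), 6(2y - 3)).
At (-4, 0): H = diag(-18, -18).
Both eigenvalues are negative, so H is negative definite: a local maximum.

local maximum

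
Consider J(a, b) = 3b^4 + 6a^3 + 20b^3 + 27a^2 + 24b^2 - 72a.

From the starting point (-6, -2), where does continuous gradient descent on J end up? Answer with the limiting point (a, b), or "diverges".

diverges

J is separable, so gradient descent decouples: a follows -∂J/∂a, b follows -∂J/∂b.
∂J/∂a = 18(a - 1)(a + 4); at a=-6 this is 252, so a decreases.
∂J/∂b = 12b(b + 1)(b + 4); at b=-2 this is 48, so b decreases.
The a-coordinate has no critical point in that direction and runs off to infinity.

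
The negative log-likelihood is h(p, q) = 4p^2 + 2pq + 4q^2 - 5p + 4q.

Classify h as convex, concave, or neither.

convex

h is quadratic, so its Hessian is the constant matrix H = [[8, 2], [2, 8]].
det(H) = 60, tr(H) = 16.
det(H) > 0 and tr(H) > 0, so H is positive definite everywhere: convex.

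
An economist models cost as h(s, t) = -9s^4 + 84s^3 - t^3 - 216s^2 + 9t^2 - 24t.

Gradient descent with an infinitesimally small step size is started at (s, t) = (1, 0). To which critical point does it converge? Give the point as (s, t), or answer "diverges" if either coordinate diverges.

h is separable, so gradient descent decouples: s follows -∂h/∂s, t follows -∂h/∂t.
∂h/∂s = -36s(s - 4)(s - 3); at s=1 this is -216, so s increases.
∂h/∂t = -3(t - 4)(t - 2); at t=0 this is -24, so t increases.
s converges to its nearest critical value 3 (a local min of the s-part); t converges to 2. The iterate converges to (3, 2).

(3, 2)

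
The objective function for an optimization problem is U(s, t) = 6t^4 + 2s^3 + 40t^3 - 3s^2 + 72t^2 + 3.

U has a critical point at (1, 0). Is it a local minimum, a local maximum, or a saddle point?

The mixed partial ∂²U/∂s∂t is 0, so the Hessian at any point is diag(U_ss, U_tt) = diag(6(2s - 1), 24(3t^2 + 10t + 6)).
At (1, 0): H = diag(6, 144).
Both eigenvalues are positive, so H is positive definite: a local minimum.

local minimum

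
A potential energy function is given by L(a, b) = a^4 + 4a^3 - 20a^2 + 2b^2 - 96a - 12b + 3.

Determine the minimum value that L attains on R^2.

-294

L(a,b) separates as P(a) + Q(b) + 3, so its minimum is min P + min Q + 3.
P'(a) = 4(a - 3)(a + 2)(a + 4) vanishes at a ∈ {-4, -2, 3}; Q'(b) = 4b - 12 vanishes at b ∈ {3}.
Local minima of P (where P''>0): P(-4)=64, P(3)=-279. Local minima of Q: Q(3)=-18.
So the global minimum of L is P(3) + Q(3) + 3 = -279 − 18 + 3 = -294, attained at (3, 3).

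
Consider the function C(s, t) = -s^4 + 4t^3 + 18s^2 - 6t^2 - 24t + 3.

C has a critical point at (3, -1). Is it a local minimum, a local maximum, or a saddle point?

The mixed partial ∂²C/∂s∂t is 0, so the Hessian at any point is diag(C_ss, C_tt) = diag(12(-s^2 + 3), 12(2t - 1)).
At (3, -1): H = diag(-72, -36).
Both eigenvalues are negative, so H is negative definite: a local maximum.

local maximum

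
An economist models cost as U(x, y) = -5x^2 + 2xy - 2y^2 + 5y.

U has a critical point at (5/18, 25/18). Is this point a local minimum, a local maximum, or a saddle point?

The Hessian of U is constant: H = [[-10, 2], [2, -4]].
det(H) = (-10)·(-4) − 2² = 36.
det(H) > 0 and tr(H) = -14 < 0, so H is negative definite and the point is a local maximum.

local maximum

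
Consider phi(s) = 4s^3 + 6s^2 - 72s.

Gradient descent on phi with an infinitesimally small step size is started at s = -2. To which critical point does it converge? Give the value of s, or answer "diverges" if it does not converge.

phi'(s) = 12(s - 2)(s + 3), so phi'(-2) = -48.
Gradient descent moves in the -phi' direction, i.e. s is increasing.
The nearest critical point in that direction is s = 2, where phi'' = 60 > 0 (a local minimum). The iterate converges there.

2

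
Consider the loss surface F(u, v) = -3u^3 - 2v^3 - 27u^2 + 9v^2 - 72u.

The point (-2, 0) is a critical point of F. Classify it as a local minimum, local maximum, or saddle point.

The mixed partial ∂²F/∂u∂v is 0, so the Hessian at any point is diag(F_uu, F_vv) = diag(-18(u + 3), 6(-2v + 3)).
At (-2, 0): H = diag(-18, 18).
The eigenvalues have opposite signs, so H is indefinite: a saddle point.

saddle point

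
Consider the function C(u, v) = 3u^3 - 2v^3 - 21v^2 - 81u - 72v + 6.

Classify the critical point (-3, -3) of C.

The mixed partial ∂²C/∂u∂v is 0, so the Hessian at any point is diag(C_uu, C_vv) = diag(18u, -6(2v + 7)).
At (-3, -3): H = diag(-54, -6).
Both eigenvalues are negative, so H is negative definite: a local maximum.

local maximum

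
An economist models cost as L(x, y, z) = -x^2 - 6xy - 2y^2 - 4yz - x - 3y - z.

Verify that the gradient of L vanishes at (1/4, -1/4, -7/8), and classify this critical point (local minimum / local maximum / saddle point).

saddle point

∇L = (-2x - 6y - 1, -6x - 4y - 4z - 3, -4y - 1); substituting (1/4, -1/4, -7/8) gives ∇L = (0, 0, 0), so (1/4, -1/4, -7/8) is indeed a critical point.
The Hessian is constant: H = [[-2, -6, 0], [-6, -4, -4], [0, -4, 0]].
Leading principal minors: Δ₁ = -2, Δ₂ = -28, Δ₃ = 32.
The minors fit neither the all-positive nor the alternating-sign pattern, so H is indefinite: a saddle point.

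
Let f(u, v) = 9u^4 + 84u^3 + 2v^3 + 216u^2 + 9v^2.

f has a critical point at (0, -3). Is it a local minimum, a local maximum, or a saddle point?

The mixed partial ∂²f/∂u∂v is 0, so the Hessian at any point is diag(f_uu, f_vv) = diag(36(3u^2 + 14u + 12), 6(2v + 3)).
At (0, -3): H = diag(432, -18).
The eigenvalues have opposite signs, so H is indefinite: a saddle point.

saddle point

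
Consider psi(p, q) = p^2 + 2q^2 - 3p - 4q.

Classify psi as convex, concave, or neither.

convex

psi is quadratic, so its Hessian is the constant matrix H = [[2, 0], [0, 4]].
det(H) = 8, tr(H) = 6.
det(H) > 0 and tr(H) > 0, so H is positive definite everywhere: convex.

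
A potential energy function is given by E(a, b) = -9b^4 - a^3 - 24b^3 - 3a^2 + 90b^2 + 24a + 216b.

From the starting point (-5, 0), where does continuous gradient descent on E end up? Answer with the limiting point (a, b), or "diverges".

(-4, -1)

E is separable, so gradient descent decouples: a follows -∂E/∂a, b follows -∂E/∂b.
∂E/∂a = -3(a - 2)(a + 4); at a=-5 this is -21, so a increases.
∂E/∂b = -36(b - 2)(b + 1)(b + 3); at b=0 this is 216, so b decreases.
a converges to its nearest critical value -4 (a local min of the a-part); b converges to -1. The iterate converges to (-4, -1).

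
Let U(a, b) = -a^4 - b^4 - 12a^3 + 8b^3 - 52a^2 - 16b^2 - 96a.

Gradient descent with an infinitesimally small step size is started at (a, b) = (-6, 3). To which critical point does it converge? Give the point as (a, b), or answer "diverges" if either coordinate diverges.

U is separable, so gradient descent decouples: a follows -∂U/∂a, b follows -∂U/∂b.
∂U/∂a = -4(a + 2)(a + 3)(a + 4); at a=-6 this is 96, so a decreases.
∂U/∂b = -4b(b - 4)(b - 2); at b=3 this is 12, so b decreases.
The a-coordinate has no critical point in that direction and runs off to infinity.

diverges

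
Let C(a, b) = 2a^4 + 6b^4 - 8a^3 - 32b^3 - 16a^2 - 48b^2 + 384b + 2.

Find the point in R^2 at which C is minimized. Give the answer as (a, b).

(4, -2)

C(a,b) separates as P(a) + Q(b) + 2, so its minimum is min P + min Q + 2.
P'(a) = 8a(a - 4)(a + 1) vanishes at a ∈ {-1, 0, 4}; Q'(b) = 24(b - 4)(b - 2)(b + 2) vanishes at b ∈ {-2, 2, 4}.
Local minima of P (where P''>0): P(-1)=-6, P(4)=-256. Local minima of Q: Q(-2)=-608, Q(4)=256.
So the global minimum of C is P(4) + Q(-2) + 2 = -256 − 608 + 2 = -862, attained at (4, -2).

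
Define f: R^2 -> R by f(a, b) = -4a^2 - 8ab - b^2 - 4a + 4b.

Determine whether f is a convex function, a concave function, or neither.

f is quadratic, so its Hessian is the constant matrix H = [[-8, -8], [-8, -2]].
det(H) = -48, tr(H) = -10.
det(H) < 0, so H is indefinite: neither convex nor concave.

neither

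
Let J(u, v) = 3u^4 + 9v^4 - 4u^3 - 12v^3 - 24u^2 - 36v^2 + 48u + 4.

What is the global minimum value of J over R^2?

-204

J(u,v) separates as P(u) + Q(v) + 4, so its minimum is min P + min Q + 4.
P'(u) = 12(u - 2)(u - 1)(u + 2) vanishes at u ∈ {-2, 1, 2}; Q'(v) = 36v(v - 2)(v + 1) vanishes at v ∈ {-1, 0, 2}.
Local minima of P (where P''>0): P(-2)=-112, P(2)=16. Local minima of Q: Q(-1)=-15, Q(2)=-96.
So the global minimum of J is P(-2) + Q(2) + 4 = -112 − 96 + 4 = -204, attained at (-2, 2).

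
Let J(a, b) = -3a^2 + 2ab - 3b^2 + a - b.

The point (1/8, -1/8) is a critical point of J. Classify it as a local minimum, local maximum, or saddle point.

The Hessian of J is constant: H = [[-6, 2], [2, -6]].
det(H) = (-6)·(-6) − 2² = 32.
det(H) > 0 and tr(H) = -12 < 0, so H is negative definite and the point is a local maximum.

local maximum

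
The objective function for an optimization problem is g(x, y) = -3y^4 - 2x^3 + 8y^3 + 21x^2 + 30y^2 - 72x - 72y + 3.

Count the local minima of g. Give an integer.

g separates as a function of x plus a function of y, so ∇g=0 decouples.
∂g/∂x = -6(x - 4)(x - 3) = 0 at x ∈ {3, 4}; ∂g/∂y = -12(y - 3)(y - 1)(y + 2) = 0 at y ∈ {-2, 1, 3}.
The Hessian is diagonal: diag(g_xx, g_yy). Second derivatives: g_xx(3)=6, g_xx(4)=-6; g_yy(-2)=-180, g_yy(1)=72, g_yy(3)=-120.
Local minima occur where both diagonal entries positive: (3, 1). Count: 1.

1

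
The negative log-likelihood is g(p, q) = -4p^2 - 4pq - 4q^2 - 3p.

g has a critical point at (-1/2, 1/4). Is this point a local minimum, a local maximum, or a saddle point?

The Hessian of g is constant: H = [[-8, -4], [-4, -8]].
det(H) = (-8)·(-8) − (-4)² = 48.
det(H) > 0 and tr(H) = -16 < 0, so H is negative definite and the point is a local maximum.

local maximum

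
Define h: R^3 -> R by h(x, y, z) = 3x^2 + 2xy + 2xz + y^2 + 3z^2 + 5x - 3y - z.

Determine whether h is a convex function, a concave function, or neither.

h is quadratic, so its Hessian is the constant matrix H = [[6, 2, 2], [2, 2, 0], [2, 0, 6]].
Leading principal minors: 6, 8, 40.
All positive ⇒ H ≻ 0 ⇒ convex.

convex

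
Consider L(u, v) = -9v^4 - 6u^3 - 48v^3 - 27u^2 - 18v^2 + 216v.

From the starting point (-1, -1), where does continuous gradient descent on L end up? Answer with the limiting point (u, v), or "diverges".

L is separable, so gradient descent decouples: u follows -∂L/∂u, v follows -∂L/∂v.
∂L/∂u = -18u(u + 3); at u=-1 this is 36, so u decreases.
∂L/∂v = -36(v - 1)(v + 2)(v + 3); at v=-1 this is 144, so v decreases.
u converges to its nearest critical value -3 (a local min of the u-part); v converges to -2. The iterate converges to (-3, -2).

(-3, -2)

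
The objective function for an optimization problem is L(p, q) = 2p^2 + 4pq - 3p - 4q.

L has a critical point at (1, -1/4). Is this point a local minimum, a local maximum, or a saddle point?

saddle point

The Hessian of L is constant: H = [[4, 4], [4, 0]].
det(H) = 4·0 − 4² = -16.
Since det(H) < 0, H is indefinite and the critical point is a saddle point.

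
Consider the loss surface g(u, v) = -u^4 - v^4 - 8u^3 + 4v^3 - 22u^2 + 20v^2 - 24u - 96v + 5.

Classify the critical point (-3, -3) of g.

local maximum

The mixed partial ∂²g/∂u∂v is 0, so the Hessian at any point is diag(g_uu, g_vv) = diag(-4(3u^2 + 12u + 11), 4(-3v^2 + 6v + 10)).
At (-3, -3): H = diag(-8, -140).
Both eigenvalues are negative, so H is negative definite: a local maximum.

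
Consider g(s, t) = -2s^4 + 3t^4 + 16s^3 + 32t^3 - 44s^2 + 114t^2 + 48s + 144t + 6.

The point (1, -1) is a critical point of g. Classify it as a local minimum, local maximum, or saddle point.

saddle point

The mixed partial ∂²g/∂s∂t is 0, so the Hessian at any point is diag(g_ss, g_tt) = diag(8(-3s^2 + 12s - 11), 12(3t^2 + 16t + 19)).
At (1, -1): H = diag(-16, 72).
The eigenvalues have opposite signs, so H is indefinite: a saddle point.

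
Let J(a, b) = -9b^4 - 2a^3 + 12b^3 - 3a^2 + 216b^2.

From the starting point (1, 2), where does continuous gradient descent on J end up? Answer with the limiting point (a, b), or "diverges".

diverges

J is separable, so gradient descent decouples: a follows -∂J/∂a, b follows -∂J/∂b.
∂J/∂a = -6a(a + 1); at a=1 this is -12, so a increases.
∂J/∂b = -36b(b - 4)(b + 3); at b=2 this is 720, so b decreases.
The a-coordinate has no critical point in that direction and runs off to infinity.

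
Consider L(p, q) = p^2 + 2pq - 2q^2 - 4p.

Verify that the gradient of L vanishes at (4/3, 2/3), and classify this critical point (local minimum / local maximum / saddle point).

saddle point

∇L = (2p + 2q - 4, 2p - 4q); substituting (4/3, 2/3) gives ∇L = (0, 0), so (4/3, 2/3) is indeed a critical point.
The Hessian of L is constant: H = [[2, 2], [2, -4]].
det(H) = 2·(-4) − 2² = -12.
Since det(H) < 0, H is indefinite and the critical point is a saddle point.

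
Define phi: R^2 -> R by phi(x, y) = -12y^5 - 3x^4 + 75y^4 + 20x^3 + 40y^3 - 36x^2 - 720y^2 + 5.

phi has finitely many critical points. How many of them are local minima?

phi separates as a function of x plus a function of y, so ∇phi=0 decouples.
∂phi/∂x = -12x(x - 3)(x - 2) = 0 at x ∈ {0, 2, 3}; ∂phi/∂y = -60y(y - 4)(y - 3)(y + 2) = 0 at y ∈ {-2, 0, 3, 4}.
The Hessian is diagonal: diag(phi_xx, phi_yy). Second derivatives: phi_xx(0)=-72, phi_xx(2)=24, phi_xx(3)=-36; phi_yy(-2)=3600, phi_yy(0)=-1440, phi_yy(3)=900, phi_yy(4)=-1440.
Local minima occur where both diagonal entries positive: (2, -2), (2, 3). Count: 2.

2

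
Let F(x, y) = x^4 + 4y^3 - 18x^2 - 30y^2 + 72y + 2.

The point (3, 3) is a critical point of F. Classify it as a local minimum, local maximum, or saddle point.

The mixed partial ∂²F/∂x∂y is 0, so the Hessian at any point is diag(F_xx, F_yy) = diag(12(x^2 - 3), 12(2y - 5)).
At (3, 3): H = diag(72, 12).
Both eigenvalues are positive, so H is positive definite: a local minimum.

local minimum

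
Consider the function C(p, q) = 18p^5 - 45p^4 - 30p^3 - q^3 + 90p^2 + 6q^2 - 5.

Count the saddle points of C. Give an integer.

4

C separates as a function of p plus a function of q, so ∇C=0 decouples.
∂C/∂p = 90p(p - 2)(p - 1)(p + 1) = 0 at p ∈ {-1, 0, 1, 2}; ∂C/∂q = -3q(q - 4) = 0 at q ∈ {0, 4}.
The Hessian is diagonal: diag(C_pp, C_qq). Second derivatives: C_pp(-1)=-540, C_pp(0)=180, C_pp(1)=-180, C_pp(2)=540; C_qq(0)=12, C_qq(4)=-12.
Saddle points occur where the two diagonal entries have opposite signs: (-1, 0), (0, 4), (1, 0), (2, 4). Count: 4.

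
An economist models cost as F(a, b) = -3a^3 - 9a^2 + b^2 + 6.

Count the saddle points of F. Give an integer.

1

F separates as a function of a plus a function of b, so ∇F=0 decouples.
∂F/∂a = -9a(a + 2) = 0 at a ∈ {-2, 0}; ∂F/∂b = 2b = 0 at b ∈ {0}.
The Hessian is diagonal: diag(F_aa, F_bb). Second derivatives: F_aa(-2)=18, F_aa(0)=-18; F_bb(0)=2.
Saddle points occur where the two diagonal entries have opposite signs: (0, 0). Count: 1.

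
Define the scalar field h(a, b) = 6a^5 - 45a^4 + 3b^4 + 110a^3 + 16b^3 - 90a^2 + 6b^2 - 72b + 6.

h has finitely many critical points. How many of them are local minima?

4

h separates as a function of a plus a function of b, so ∇h=0 decouples.
∂h/∂a = 30a(a - 3)(a - 2)(a - 1) = 0 at a ∈ {0, 1, 2, 3}; ∂h/∂b = 12(b - 1)(b + 2)(b + 3) = 0 at b ∈ {-3, -2, 1}.
The Hessian is diagonal: diag(h_aa, h_bb). Second derivatives: h_aa(0)=-180, h_aa(1)=60, h_aa(2)=-60, h_aa(3)=180; h_bb(-3)=48, h_bb(-2)=-36, h_bb(1)=144.
Local minima occur where both diagonal entries positive: (1, -3), (1, 1), (3, -3), (3, 1). Count: 4.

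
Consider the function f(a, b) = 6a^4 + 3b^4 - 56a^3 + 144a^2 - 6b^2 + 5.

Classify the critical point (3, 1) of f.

The mixed partial ∂²f/∂a∂b is 0, so the Hessian at any point is diag(f_aa, f_bb) = diag(24(3a^2 - 14a + 12), 12(3b^2 - 1)).
At (3, 1): H = diag(-72, 24).
The eigenvalues have opposite signs, so H is indefinite: a saddle point.

saddle point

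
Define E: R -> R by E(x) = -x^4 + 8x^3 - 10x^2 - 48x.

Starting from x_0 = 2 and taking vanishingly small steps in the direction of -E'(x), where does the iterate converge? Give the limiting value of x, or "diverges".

3

E'(x) = -4(x - 4)(x - 3)(x + 1), so E'(2) = -24.
Gradient descent moves in the -E' direction, i.e. x is increasing.
The nearest critical point in that direction is x = 3, where E'' = 16 > 0 (a local minimum). The iterate converges there.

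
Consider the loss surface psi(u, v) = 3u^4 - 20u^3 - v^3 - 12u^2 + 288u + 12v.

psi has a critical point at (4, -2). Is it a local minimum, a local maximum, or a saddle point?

The mixed partial ∂²psi/∂u∂v is 0, so the Hessian at any point is diag(psi_uu, psi_vv) = diag(12(3u^2 - 10u - 2), -6v).
At (4, -2): H = diag(72, 12).
Both eigenvalues are positive, so H is positive definite: a local minimum.

local minimum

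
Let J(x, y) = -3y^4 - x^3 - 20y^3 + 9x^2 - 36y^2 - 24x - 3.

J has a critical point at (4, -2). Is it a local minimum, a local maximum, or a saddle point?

saddle point

The mixed partial ∂²J/∂x∂y is 0, so the Hessian at any point is diag(J_xx, J_yy) = diag(6(-x + 3), -12(3y^2 + 10y + 6)).
At (4, -2): H = diag(-6, 24).
The eigenvalues have opposite signs, so H is indefinite: a saddle point.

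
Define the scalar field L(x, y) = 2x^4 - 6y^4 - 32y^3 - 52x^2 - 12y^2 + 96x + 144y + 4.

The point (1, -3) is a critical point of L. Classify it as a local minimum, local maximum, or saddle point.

local maximum

The mixed partial ∂²L/∂x∂y is 0, so the Hessian at any point is diag(L_xx, L_yy) = diag(8(3x^2 - 13), -24(3y^2 + 8y + 1)).
At (1, -3): H = diag(-80, -96).
Both eigenvalues are negative, so H is negative definite: a local maximum.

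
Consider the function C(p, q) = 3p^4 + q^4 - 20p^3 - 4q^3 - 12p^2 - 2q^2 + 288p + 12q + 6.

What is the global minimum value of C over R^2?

C(p,q) separates as A(p) + B(q) + 6, so its minimum is min A + min B + 6.
A'(p) = 12(p - 4)(p - 3)(p + 2) vanishes at p ∈ {-2, 3, 4}; B'(q) = 4(q - 3)(q - 1)(q + 1) vanishes at q ∈ {-1, 1, 3}.
Local minima of A (where A''>0): A(-2)=-416, A(4)=448. Local minima of B: B(-1)=-9, B(3)=-9.
So the global minimum of C is A(-2) + B(-1) + 6 = -416 − 9 + 6 = -419, attained at (-2, -1).

-419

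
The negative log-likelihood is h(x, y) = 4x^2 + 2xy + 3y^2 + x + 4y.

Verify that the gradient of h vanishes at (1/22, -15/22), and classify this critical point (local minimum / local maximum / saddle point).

∇h = (8x + 2y + 1, 2x + 6y + 4); substituting (1/22, -15/22) gives ∇h = (0, 0), so (1/22, -15/22) is indeed a critical point.
The Hessian of h is constant: H = [[8, 2], [2, 6]].
det(H) = 8·6 − 2² = 44.
det(H) > 0 and tr(H) = 14 > 0, so H is positive definite and the point is a local minimum.

local minimum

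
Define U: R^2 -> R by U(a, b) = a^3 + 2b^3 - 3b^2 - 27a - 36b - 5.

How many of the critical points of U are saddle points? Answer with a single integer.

2

U separates as a function of a plus a function of b, so ∇U=0 decouples.
∂U/∂a = 3(a - 3)(a + 3) = 0 at a ∈ {-3, 3}; ∂U/∂b = 6(b - 3)(b + 2) = 0 at b ∈ {-2, 3}.
The Hessian is diagonal: diag(U_aa, U_bb). Second derivatives: U_aa(-3)=-18, U_aa(3)=18; U_bb(-2)=-30, U_bb(3)=30.
Saddle points occur where the two diagonal entries have opposite signs: (-3, 3), (3, -2). Count: 2.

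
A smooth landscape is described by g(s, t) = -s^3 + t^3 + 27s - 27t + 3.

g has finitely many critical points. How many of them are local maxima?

1

g separates as a function of s plus a function of t, so ∇g=0 decouples.
∂g/∂s = -3(s - 3)(s + 3) = 0 at s ∈ {-3, 3}; ∂g/∂t = 3(t - 3)(t + 3) = 0 at t ∈ {-3, 3}.
The Hessian is diagonal: diag(g_ss, g_tt). Second derivatives: g_ss(-3)=18, g_ss(3)=-18; g_tt(-3)=-18, g_tt(3)=18.
Local maxima occur where both diagonal entries negative: (3, -3). Count: 1.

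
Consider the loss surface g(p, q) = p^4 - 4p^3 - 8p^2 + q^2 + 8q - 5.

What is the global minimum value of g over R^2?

g(p,q) separates as A(p) + B(q) − 5, so its minimum is min A + min B − 5.
A'(p) = 4p(p - 4)(p + 1) vanishes at p ∈ {-1, 0, 4}; B'(q) = 2q + 8 vanishes at q ∈ {-4}.
Local minima of A (where A''>0): A(-1)=-3, A(4)=-128. Local minima of B: B(-4)=-16.
So the global minimum of g is A(4) + B(-4) − 5 = -128 − 16 − 5 = -149, attained at (4, -4).

-149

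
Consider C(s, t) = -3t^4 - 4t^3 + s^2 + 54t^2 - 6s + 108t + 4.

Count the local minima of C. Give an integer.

1

C separates as a function of s plus a function of t, so ∇C=0 decouples.
∂C/∂s = 2(s - 3) = 0 at s ∈ {3}; ∂C/∂t = -12(t - 3)(t + 1)(t + 3) = 0 at t ∈ {-3, -1, 3}.
The Hessian is diagonal: diag(C_ss, C_tt). Second derivatives: C_ss(3)=2; C_tt(-3)=-144, C_tt(-1)=96, C_tt(3)=-288.
Local minima occur where both diagonal entries positive: (3, -1). Count: 1.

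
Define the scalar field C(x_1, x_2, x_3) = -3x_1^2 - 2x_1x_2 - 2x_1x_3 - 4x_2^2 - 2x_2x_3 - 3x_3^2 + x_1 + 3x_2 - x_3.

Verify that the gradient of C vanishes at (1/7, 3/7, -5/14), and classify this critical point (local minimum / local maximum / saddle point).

local maximum

∇C = (-6x_1 - 2x_2 - 2x_3 + 1, -2x_1 - 8x_2 - 2x_3 + 3, -2x_1 - 2x_2 - 6x_3 - 1); substituting (1/7, 3/7, -5/14) gives ∇C = (0, 0, 0), so (1/7, 3/7, -5/14) is indeed a critical point.
The Hessian is constant: H = [[-6, -2, -2], [-2, -8, -2], [-2, -2, -6]].
Leading principal minors: Δ₁ = -6, Δ₂ = 44, Δ₃ = -224.
The minors alternate sign starting negative (−, +, −), so H is negative definite: a local maximum.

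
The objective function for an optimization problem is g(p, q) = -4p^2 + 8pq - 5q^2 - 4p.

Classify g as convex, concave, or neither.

g is quadratic, so its Hessian is the constant matrix H = [[-8, 8], [8, -10]].
det(H) = 16, tr(H) = -18.
det(H) > 0 and tr(H) < 0, so H is negative definite everywhere: concave.

concave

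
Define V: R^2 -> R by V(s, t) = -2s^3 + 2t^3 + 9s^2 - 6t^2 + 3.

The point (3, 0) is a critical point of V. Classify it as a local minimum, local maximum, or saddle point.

The mixed partial ∂²V/∂s∂t is 0, so the Hessian at any point is diag(V_ss, V_tt) = diag(6(-2s + 3), 12(t - 1)).
At (3, 0): H = diag(-18, -12).
Both eigenvalues are negative, so H is negative definite: a local maximum.

local maximum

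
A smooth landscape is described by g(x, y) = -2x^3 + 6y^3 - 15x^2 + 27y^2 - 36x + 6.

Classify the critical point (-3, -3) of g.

The mixed partial ∂²g/∂x∂y is 0, so the Hessian at any point is diag(g_xx, g_yy) = diag(-6(2x + 5), 18(2y + 3)).
At (-3, -3): H = diag(6, -54).
The eigenvalues have opposite signs, so H is indefinite: a saddle point.

saddle point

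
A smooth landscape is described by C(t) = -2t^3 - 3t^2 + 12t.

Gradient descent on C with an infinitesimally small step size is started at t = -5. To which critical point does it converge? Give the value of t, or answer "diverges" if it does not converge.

C'(t) = -6(t - 1)(t + 2), so C'(-5) = -108.
Gradient descent moves in the -C' direction, i.e. t is increasing.
The nearest critical point in that direction is t = -2, where C'' = 18 > 0 (a local minimum). The iterate converges there.

-2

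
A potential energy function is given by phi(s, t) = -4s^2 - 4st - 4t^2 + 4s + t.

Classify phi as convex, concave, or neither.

phi is quadratic, so its Hessian is the constant matrix H = [[-8, -4], [-4, -8]].
det(H) = 48, tr(H) = -16.
det(H) > 0 and tr(H) < 0, so H is negative definite everywhere: concave.

concave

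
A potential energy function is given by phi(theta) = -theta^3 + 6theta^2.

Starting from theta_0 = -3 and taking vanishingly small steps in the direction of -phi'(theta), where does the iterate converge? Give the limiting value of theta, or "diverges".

phi'(theta) = -3theta(theta - 4), so phi'(-3) = -63.
Gradient descent moves in the -phi' direction, i.e. theta is increasing.
The nearest critical point in that direction is theta = 0, where phi'' = 12 > 0 (a local minimum). The iterate converges there.

0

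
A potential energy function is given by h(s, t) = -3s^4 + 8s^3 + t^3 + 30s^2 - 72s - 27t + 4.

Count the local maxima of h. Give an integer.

h separates as a function of s plus a function of t, so ∇h=0 decouples.
∂h/∂s = -12(s - 3)(s - 1)(s + 2) = 0 at s ∈ {-2, 1, 3}; ∂h/∂t = 3(t - 3)(t + 3) = 0 at t ∈ {-3, 3}.
The Hessian is diagonal: diag(h_ss, h_tt). Second derivatives: h_ss(-2)=-180, h_ss(1)=72, h_ss(3)=-120; h_tt(-3)=-18, h_tt(3)=18.
Local maxima occur where both diagonal entries negative: (-2, -3), (3, -3). Count: 2.

2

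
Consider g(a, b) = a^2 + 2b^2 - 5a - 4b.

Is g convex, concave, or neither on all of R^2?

g is quadratic, so its Hessian is the constant matrix H = [[2, 0], [0, 4]].
det(H) = 8, tr(H) = 6.
det(H) > 0 and tr(H) > 0, so H is positive definite everywhere: convex.

convex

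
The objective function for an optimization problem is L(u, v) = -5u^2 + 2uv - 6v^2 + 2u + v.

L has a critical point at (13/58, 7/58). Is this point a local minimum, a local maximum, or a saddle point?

local maximum

The Hessian of L is constant: H = [[-10, 2], [2, -12]].
det(H) = (-10)·(-12) − 2² = 116.
det(H) > 0 and tr(H) = -22 < 0, so H is negative definite and the point is a local maximum.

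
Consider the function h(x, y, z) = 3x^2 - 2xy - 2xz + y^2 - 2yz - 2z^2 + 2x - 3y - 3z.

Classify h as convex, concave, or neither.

h is quadratic, so its Hessian is the constant matrix H = [[6, -2, -2], [-2, 2, -2], [-2, -2, -4]].
Leading principal minors: 6, 8, -80.
Neither pattern holds ⇒ H is indefinite ⇒ neither convex nor concave.

neither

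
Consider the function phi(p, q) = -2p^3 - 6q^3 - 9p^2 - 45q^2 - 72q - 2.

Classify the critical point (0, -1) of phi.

local maximum

The mixed partial ∂²phi/∂p∂q is 0, so the Hessian at any point is diag(phi_pp, phi_qq) = diag(-6(2p + 3), -18(2q + 5)).
At (0, -1): H = diag(-18, -54).
Both eigenvalues are negative, so H is negative definite: a local maximum.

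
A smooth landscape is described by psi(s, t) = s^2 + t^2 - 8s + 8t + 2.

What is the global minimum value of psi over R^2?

-30

psi(s,t) separates as P(s) + Q(t) + 2, so its minimum is min P + min Q + 2.
P'(s) = 2s - 8 vanishes at s ∈ {4}; Q'(t) = 2(t + 4) vanishes at t ∈ {-4}.
Local minima of P (where P''>0): P(4)=-16. Local minima of Q: Q(-4)=-16.
So the global minimum of psi is P(4) + Q(-4) + 2 = -16 − 16 + 2 = -30, attained at (4, -4).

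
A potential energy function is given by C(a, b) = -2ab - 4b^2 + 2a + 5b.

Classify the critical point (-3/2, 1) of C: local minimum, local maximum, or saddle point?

saddle point

The Hessian of C is constant: H = [[0, -2], [-2, -8]].
det(H) = 0·(-8) − (-2)² = -4.
Since det(H) < 0, H is indefinite and the critical point is a saddle point.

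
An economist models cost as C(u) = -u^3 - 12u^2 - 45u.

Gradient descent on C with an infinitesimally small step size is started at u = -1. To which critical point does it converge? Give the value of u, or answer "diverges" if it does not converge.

diverges

C'(u) = -3(u + 3)(u + 5), so C'(-1) = -24.
Gradient descent moves in the -C' direction, i.e. u is increasing.
There is no critical point above u=-1, and C' keeps the same sign, so the iterate runs off to +∞.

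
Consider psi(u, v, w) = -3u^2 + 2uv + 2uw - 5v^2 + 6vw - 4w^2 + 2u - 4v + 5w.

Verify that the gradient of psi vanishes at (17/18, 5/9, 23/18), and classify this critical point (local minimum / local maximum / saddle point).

local maximum

∇psi = (-6u + 2v + 2w + 2, 2u - 10v + 6w - 4, 2u + 6v - 8w + 5); substituting (17/18, 5/9, 23/18) gives ∇psi = (0, 0, 0), so (17/18, 5/9, 23/18) is indeed a critical point.
The Hessian is constant: H = [[-6, 2, 2], [2, -10, 6], [2, 6, -8]].
Leading principal minors: Δ₁ = -6, Δ₂ = 56, Δ₃ = -144.
The minors alternate sign starting negative (−, +, −), so H is negative definite: a local maximum.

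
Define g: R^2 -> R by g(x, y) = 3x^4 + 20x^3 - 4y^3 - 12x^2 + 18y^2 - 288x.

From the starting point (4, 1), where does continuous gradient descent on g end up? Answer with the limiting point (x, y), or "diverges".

g is separable, so gradient descent decouples: x follows -∂g/∂x, y follows -∂g/∂y.
∂g/∂x = 12(x - 2)(x + 3)(x + 4); at x=4 this is 1344, so x decreases.
∂g/∂y = -12y(y - 3); at y=1 this is 24, so y decreases.
x converges to its nearest critical value 2 (a local min of the x-part); y converges to 0. The iterate converges to (2, 0).

(2, 0)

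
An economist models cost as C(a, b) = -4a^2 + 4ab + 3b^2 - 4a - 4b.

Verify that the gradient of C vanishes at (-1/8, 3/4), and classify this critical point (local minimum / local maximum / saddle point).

saddle point

∇C = (-8a + 4b - 4, 4a + 6b - 4); substituting (-1/8, 3/4) gives ∇C = (0, 0), so (-1/8, 3/4) is indeed a critical point.
The Hessian of C is constant: H = [[-8, 4], [4, 6]].
det(H) = (-8)·6 − 4² = -64.
Since det(H) < 0, H is indefinite and the critical point is a saddle point.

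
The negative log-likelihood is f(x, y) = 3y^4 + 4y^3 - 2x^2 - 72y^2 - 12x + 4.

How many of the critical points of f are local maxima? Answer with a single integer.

1

f separates as a function of x plus a function of y, so ∇f=0 decouples.
∂f/∂x = -4(x + 3) = 0 at x ∈ {-3}; ∂f/∂y = 12y(y - 3)(y + 4) = 0 at y ∈ {-4, 0, 3}.
The Hessian is diagonal: diag(f_xx, f_yy). Second derivatives: f_xx(-3)=-4; f_yy(-4)=336, f_yy(0)=-144, f_yy(3)=252.
Local maxima occur where both diagonal entries negative: (-3, 0). Count: 1.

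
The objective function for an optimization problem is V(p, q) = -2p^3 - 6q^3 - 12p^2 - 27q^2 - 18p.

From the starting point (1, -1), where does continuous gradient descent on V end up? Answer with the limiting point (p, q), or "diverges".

V is separable, so gradient descent decouples: p follows -∂V/∂p, q follows -∂V/∂q.
∂V/∂p = -6(p + 1)(p + 3); at p=1 this is -48, so p increases.
∂V/∂q = -18q(q + 3); at q=-1 this is 36, so q decreases.
The p-coordinate has no critical point in that direction and runs off to infinity.

diverges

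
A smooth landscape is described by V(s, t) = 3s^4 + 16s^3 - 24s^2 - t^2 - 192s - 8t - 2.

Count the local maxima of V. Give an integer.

1

V separates as a function of s plus a function of t, so ∇V=0 decouples.
∂V/∂s = 12(s - 2)(s + 2)(s + 4) = 0 at s ∈ {-4, -2, 2}; ∂V/∂t = -2(t + 4) = 0 at t ∈ {-4}.
The Hessian is diagonal: diag(V_ss, V_tt). Second derivatives: V_ss(-4)=144, V_ss(-2)=-96, V_ss(2)=288; V_tt(-4)=-2.
Local maxima occur where both diagonal entries negative: (-2, -4). Count: 1.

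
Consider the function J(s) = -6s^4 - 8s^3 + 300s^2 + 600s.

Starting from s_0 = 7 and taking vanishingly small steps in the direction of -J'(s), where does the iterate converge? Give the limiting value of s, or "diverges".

J'(s) = -24(s - 5)(s + 1)(s + 5), so J'(7) = -4608.
Gradient descent moves in the -J' direction, i.e. s is increasing.
There is no critical point above s=7, and J' keeps the same sign, so the iterate runs off to +∞.

diverges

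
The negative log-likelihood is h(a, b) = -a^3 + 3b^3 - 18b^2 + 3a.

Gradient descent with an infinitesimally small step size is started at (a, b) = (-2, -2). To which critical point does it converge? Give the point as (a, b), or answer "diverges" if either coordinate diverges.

h is separable, so gradient descent decouples: a follows -∂h/∂a, b follows -∂h/∂b.
∂h/∂a = -3(a - 1)(a + 1); at a=-2 this is -9, so a increases.
∂h/∂b = 9b(b - 4); at b=-2 this is 108, so b decreases.
The b-coordinate has no critical point in that direction and runs off to infinity.

diverges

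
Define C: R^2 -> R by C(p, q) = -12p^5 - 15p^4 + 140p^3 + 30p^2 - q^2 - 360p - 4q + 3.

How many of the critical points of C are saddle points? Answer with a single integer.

2

C separates as a function of p plus a function of q, so ∇C=0 decouples.
∂C/∂p = -60(p - 2)(p - 1)(p + 1)(p + 3) = 0 at p ∈ {-3, -1, 1, 2}; ∂C/∂q = -2(q + 2) = 0 at q ∈ {-2}.
The Hessian is diagonal: diag(C_pp, C_qq). Second derivatives: C_pp(-3)=2400, C_pp(-1)=-720, C_pp(1)=480, C_pp(2)=-900; C_qq(-2)=-2.
Saddle points occur where the two diagonal entries have opposite signs: (-3, -2), (1, -2). Count: 2.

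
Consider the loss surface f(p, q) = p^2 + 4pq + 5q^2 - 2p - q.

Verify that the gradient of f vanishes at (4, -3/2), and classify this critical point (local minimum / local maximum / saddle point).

local minimum

∇f = (2p + 4q - 2, 4p + 10q - 1); substituting (4, -3/2) gives ∇f = (0, 0), so (4, -3/2) is indeed a critical point.
The Hessian of f is constant: H = [[2, 4], [4, 10]].
det(H) = 2·10 − 4² = 4.
det(H) > 0 and tr(H) = 12 > 0, so H is positive definite and the point is a local minimum.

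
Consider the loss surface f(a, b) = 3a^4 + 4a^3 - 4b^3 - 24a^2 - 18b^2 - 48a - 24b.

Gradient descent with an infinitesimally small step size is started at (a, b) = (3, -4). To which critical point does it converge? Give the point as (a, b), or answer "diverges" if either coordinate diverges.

f is separable, so gradient descent decouples: a follows -∂f/∂a, b follows -∂f/∂b.
∂f/∂a = 12(a - 2)(a + 1)(a + 2); at a=3 this is 240, so a decreases.
∂f/∂b = -12(b + 1)(b + 2); at b=-4 this is -72, so b increases.
a converges to its nearest critical value 2 (a local min of the a-part); b converges to -2. The iterate converges to (2, -2).

(2, -2)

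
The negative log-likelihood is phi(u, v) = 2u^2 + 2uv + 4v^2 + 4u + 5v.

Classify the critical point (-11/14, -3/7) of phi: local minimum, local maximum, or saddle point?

local minimum

The Hessian of phi is constant: H = [[4, 2], [2, 8]].
det(H) = 4·8 − 2² = 28.
det(H) > 0 and tr(H) = 12 > 0, so H is positive definite and the point is a local minimum.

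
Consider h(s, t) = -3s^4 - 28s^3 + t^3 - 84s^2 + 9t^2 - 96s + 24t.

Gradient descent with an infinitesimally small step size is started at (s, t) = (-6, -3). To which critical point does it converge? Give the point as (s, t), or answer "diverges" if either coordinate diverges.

h is separable, so gradient descent decouples: s follows -∂h/∂s, t follows -∂h/∂t.
∂h/∂s = -12(s + 1)(s + 2)(s + 4); at s=-6 this is 480, so s decreases.
∂h/∂t = 3(t + 2)(t + 4); at t=-3 this is -3, so t increases.
The s-coordinate has no critical point in that direction and runs off to infinity.

diverges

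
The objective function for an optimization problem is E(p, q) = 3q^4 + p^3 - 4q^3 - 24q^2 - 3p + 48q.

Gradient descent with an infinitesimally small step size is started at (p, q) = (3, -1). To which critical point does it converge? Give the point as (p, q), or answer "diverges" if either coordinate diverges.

(1, -2)

E is separable, so gradient descent decouples: p follows -∂E/∂p, q follows -∂E/∂q.
∂E/∂p = 3(p - 1)(p + 1); at p=3 this is 24, so p decreases.
∂E/∂q = 12(q - 2)(q - 1)(q + 2); at q=-1 this is 72, so q decreases.
p converges to its nearest critical value 1 (a local min of the p-part); q converges to -2. The iterate converges to (1, -2).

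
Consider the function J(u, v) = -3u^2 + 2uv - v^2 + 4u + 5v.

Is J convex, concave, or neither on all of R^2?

J is quadratic, so its Hessian is the constant matrix H = [[-6, 2], [2, -2]].
det(H) = 8, tr(H) = -8.
det(H) > 0 and tr(H) < 0, so H is negative definite everywhere: concave.

concave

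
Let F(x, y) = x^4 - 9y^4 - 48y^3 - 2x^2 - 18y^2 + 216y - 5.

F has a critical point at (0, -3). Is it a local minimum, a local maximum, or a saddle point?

The mixed partial ∂²F/∂x∂y is 0, so the Hessian at any point is diag(F_xx, F_yy) = diag(4(3x^2 - 1), -36(3y^2 + 8y + 1)).
At (0, -3): H = diag(-4, -144).
Both eigenvalues are negative, so H is negative definite: a local maximum.

local maximum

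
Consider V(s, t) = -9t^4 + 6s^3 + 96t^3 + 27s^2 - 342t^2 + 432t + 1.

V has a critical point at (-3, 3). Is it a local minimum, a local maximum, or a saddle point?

The mixed partial ∂²V/∂s∂t is 0, so the Hessian at any point is diag(V_ss, V_tt) = diag(18(2s + 3), 36(-3t^2 + 16t - 19)).
At (-3, 3): H = diag(-54, 72).
The eigenvalues have opposite signs, so H is indefinite: a saddle point.

saddle point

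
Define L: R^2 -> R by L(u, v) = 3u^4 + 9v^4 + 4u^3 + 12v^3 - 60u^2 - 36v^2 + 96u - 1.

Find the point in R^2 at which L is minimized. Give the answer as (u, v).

L(u,v) separates as P(u) + Q(v) − 1, so its minimum is min P + min Q − 1.
P'(u) = 12(u - 2)(u - 1)(u + 4) vanishes at u ∈ {-4, 1, 2}; Q'(v) = 36v(v - 1)(v + 2) vanishes at v ∈ {-2, 0, 1}.
Local minima of P (where P''>0): P(-4)=-832, P(2)=32. Local minima of Q: Q(-2)=-96, Q(1)=-15.
So the global minimum of L is P(-4) + Q(-2) − 1 = -832 − 96 − 1 = -929, attained at (-4, -2).

(-4, -2)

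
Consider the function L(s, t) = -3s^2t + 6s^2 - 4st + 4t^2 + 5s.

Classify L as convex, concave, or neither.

neither

The term -3s^2t is cubic, so the Hessian is not constant.
∂²L/∂s² = -6t + 12, which takes both signs as t varies (negative for sufficiently large t). A diagonal entry of the Hessian changing sign means the Hessian is neither positive- nor negative-semidefinite on all of R^2.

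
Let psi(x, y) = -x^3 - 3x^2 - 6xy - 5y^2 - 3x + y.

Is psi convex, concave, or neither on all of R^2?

The term -x^3 is cubic, so the Hessian is not constant.
∂²psi/∂x² = -6x - 6, which takes both signs as x varies (negative for sufficiently large x). A diagonal entry of the Hessian changing sign means the Hessian is neither positive- nor negative-semidefinite on all of R^2.

neither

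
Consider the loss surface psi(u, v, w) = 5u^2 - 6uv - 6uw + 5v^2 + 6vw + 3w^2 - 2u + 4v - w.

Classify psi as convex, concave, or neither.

psi is quadratic, so its Hessian is the constant matrix H = [[10, -6, -6], [-6, 10, 6], [-6, 6, 6]].
Leading principal minors: 10, 64, 96.
All positive ⇒ H ≻ 0 ⇒ convex.

convex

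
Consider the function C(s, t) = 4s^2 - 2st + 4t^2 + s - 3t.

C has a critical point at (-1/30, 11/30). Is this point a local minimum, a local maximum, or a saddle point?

local minimum

The Hessian of C is constant: H = [[8, -2], [-2, 8]].
det(H) = 8·8 − (-2)² = 60.
det(H) > 0 and tr(H) = 16 > 0, so H is positive definite and the point is a local minimum.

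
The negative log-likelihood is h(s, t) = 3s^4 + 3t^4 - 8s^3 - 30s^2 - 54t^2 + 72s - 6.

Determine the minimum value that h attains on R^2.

-401

h(s,t) separates as P(s) + Q(t) − 6, so its minimum is min P + min Q − 6.
P'(s) = 12(s - 3)(s - 1)(s + 2) vanishes at s ∈ {-2, 1, 3}; Q'(t) = 12t(t - 3)(t + 3) vanishes at t ∈ {-3, 0, 3}.
Local minima of P (where P''>0): P(-2)=-152, P(3)=-27. Local minima of Q: Q(-3)=-243, Q(3)=-243.
So the global minimum of h is P(-2) + Q(-3) − 6 = -152 − 243 − 6 = -401, attained at (-2, -3).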